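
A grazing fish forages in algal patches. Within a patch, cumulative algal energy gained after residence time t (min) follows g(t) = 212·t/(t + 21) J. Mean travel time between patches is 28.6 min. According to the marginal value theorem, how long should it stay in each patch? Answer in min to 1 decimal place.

24.5 min

By the marginal value theorem, leave when the instantaneous gain rate g'(t) equals the habitat-wide average g(t)/(T + t).
g'(t) = 212·21/(t + 21)². Setting 212·21/(t+21)² = 212t/[(t+21)(28.6+t)] gives 21(28.6+t) = t(t+21), so t² = 21×28.6 = 600.6.
t* = √600.6 = 24.51 min.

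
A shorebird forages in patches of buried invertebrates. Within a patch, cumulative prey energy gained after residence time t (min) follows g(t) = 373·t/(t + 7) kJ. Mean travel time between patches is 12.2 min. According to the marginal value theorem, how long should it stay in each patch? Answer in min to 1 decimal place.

9.2 min

By the marginal value theorem, leave when the instantaneous gain rate g'(t) equals the habitat-wide average g(t)/(T + t).
g'(t) = 373·7/(t + 7)². Setting 373·7/(t+7)² = 373t/[(t+7)(12.2+t)] gives 7(12.2+t) = t(t+7), so t² = 7×12.2 = 85.4.
t* = √85.4 = 9.241 min.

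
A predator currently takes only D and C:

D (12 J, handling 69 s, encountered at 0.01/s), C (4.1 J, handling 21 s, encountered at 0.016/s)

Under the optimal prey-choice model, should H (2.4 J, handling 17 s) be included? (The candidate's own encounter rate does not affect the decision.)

On D and C alone, R = ΣλE/(1+Σλh) = 0.1856/2.026 = 0.09161 J/s.
H: E/h = 2.4/17 = 0.1412 J/s.
0.1412 > 0.09161, so adding H raises the average — include it.

Yes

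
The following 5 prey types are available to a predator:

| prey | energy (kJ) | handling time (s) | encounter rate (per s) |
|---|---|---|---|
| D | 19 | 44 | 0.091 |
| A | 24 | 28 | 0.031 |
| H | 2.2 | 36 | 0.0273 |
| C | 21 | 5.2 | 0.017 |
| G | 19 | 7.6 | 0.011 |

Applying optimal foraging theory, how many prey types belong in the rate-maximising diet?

3

Profitabilities (E/h, kJ/s): C 4.04, G 2.5, A 0.857, D 0.432, H 0.0611. Add prey in this order while the next type's profitability exceeds the intake rate on those already taken.
Rate on top 1: 0.328. G: 2.5 > 0.328 → include.
Rate on top 2: 0.4829. A: 0.857 > 0.4829 → include.
Rate on top 3: 0.6422. D: 0.432 < 0.6422 → exclude; stop.
Optimal diet: C, G, A — 3 of 5 types.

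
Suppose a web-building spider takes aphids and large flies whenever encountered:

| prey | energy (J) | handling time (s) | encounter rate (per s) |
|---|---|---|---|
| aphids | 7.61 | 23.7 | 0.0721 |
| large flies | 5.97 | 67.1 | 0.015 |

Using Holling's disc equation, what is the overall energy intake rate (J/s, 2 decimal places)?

0.17 J/s

R = (0.0721×7.61 + 0.015×5.97) / (1 + 0.0721×23.7 + 0.015×67.1) = 0.6382/3.715 = 0.1718 J/s.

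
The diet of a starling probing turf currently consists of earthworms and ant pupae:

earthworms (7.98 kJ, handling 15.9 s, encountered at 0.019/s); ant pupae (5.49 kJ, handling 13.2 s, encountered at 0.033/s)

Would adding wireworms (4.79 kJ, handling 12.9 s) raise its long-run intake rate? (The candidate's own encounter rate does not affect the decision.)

Yes

Intake rate on the current diet: R = (0.019×7.98 + 0.033×5.49) / (1 + 0.019×15.9 + 0.033×13.2) = 0.3328/1.738 = 0.1915 kJ/s.
Profitability of wireworms: 4.79/12.9 = 0.3713 kJ/s.
0.3713 > 0.1915, so adding wireworms raises the average — include it.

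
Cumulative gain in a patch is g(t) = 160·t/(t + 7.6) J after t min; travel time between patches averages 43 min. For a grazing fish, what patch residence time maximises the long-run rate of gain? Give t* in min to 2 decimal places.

By the marginal value theorem, leave when the instantaneous gain rate g'(t) equals the habitat-wide average g(t)/(T + t).
g'(t) = 160·7.6/(t + 7.6)². Setting 160·7.6/(t+7.6)² = 160t/[(t+7.6)(43+t)] gives 7.6(43+t) = t(t+7.6), so t² = 7.6×43 = 326.8.
t* = √326.8 = 18.08 min.

18.08 min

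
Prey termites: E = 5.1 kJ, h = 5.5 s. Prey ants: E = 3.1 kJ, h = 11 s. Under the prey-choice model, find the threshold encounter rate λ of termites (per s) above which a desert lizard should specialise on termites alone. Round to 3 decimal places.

Drop ants once their profitability E₂/h₂ falls below the rate achievable on termites alone: E₂/h₂ = λE₁/(1 + λh₁).
Solve for λ: λE₁h₂ = E₂(1 + λh₁) → λ(E₁h₂ − E₂h₁) = E₂ → λ = E₂/(E₁h₂ − E₂h₁).
λ = 3.1/(5.1×11 − 3.1×5.5) = 3.1/39.05 = 0.07939 per s.

0.079 per s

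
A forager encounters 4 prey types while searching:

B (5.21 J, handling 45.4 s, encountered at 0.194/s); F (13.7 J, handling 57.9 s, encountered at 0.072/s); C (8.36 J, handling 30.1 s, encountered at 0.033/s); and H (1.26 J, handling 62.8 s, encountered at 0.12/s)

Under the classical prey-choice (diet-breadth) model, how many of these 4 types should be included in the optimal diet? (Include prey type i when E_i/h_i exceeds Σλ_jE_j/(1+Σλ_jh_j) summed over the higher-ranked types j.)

Profitabilities (E/h, J/s): C 0.278, F 0.237, B 0.115, H 0.0201. Add prey in this order while the next type's profitability exceeds the intake rate on those already taken.
Rate on top 1: 0.1384. F: 0.237 > 0.1384 → include.
Rate on top 2: 0.2048. B: 0.115 < 0.2048 → exclude; stop.
Optimal diet: C, F — 2 of 4 types.

2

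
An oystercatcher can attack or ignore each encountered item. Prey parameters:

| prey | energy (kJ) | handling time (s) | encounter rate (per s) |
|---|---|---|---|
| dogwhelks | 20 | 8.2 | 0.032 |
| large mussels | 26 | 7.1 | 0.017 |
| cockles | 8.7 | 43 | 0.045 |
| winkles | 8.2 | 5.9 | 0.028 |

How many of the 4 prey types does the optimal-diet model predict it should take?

3

Profitabilities (E/h, kJ/s): large mussels 3.66, dogwhelks 2.44, winkles 1.39, cockles 0.202. Add prey in this order while the next type's profitability exceeds the intake rate on those already taken.
Rate on top 1: 0.3944. dogwhelks: 2.44 > 0.3944 → include.
Rate on top 2: 0.7823. winkles: 1.39 > 0.7823 → include.
Rate on top 3: 0.8471. cockles: 0.202 < 0.8471 → exclude; stop.
Optimal diet: large mussels, dogwhelks, winkles — 3 of 4 types.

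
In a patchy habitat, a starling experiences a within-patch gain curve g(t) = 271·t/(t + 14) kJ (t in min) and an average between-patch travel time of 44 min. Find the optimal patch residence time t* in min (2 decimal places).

24.82 min

Optimal t* satisfies g'(t*) = g(t*)/(T + t*).
g'(t) = 271·14/(t + 14)². Setting 271·14/(t+14)² = 271t/[(t+14)(44+t)] gives 14(44+t) = t(t+14), so t² = 14×44 = 616.
t* = √616 = 24.82 min.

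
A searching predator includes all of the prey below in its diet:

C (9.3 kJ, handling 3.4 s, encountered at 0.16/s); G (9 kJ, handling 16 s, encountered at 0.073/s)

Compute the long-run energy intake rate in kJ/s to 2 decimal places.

R = (0.16×9.3 + 0.073×9) / (1 + 0.16×3.4 + 0.073×16) = 2.145/2.712 = 0.7909 kJ/s.

0.79 kJ/s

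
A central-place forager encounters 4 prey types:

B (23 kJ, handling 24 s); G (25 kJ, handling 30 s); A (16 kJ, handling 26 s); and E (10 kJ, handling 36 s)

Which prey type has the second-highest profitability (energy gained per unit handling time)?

G

In descending order of E/h:
B: 23/24 = 0.958 kJ/s
G: 25/30 = 0.833 kJ/s
A: 16/26 = 0.615 kJ/s
E: 10/36 = 0.278 kJ/s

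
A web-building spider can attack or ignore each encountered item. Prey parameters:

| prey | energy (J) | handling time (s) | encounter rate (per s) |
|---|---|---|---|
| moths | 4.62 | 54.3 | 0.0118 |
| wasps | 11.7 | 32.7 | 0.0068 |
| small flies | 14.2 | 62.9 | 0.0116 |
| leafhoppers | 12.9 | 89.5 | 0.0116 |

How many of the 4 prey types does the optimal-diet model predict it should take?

3

E/h in descending order: wasps 0.358, small flies 0.226, leafhoppers 0.144, moths 0.0851 J/s. The optimal diet is the largest prefix of this list for which every included type satisfies E_i/h_i > R on the types above it.
Rate on top 1: 0.06509. small flies: 0.226 > 0.06509 → include.
Rate on top 2: 0.1251. leafhoppers: 0.144 > 0.1251 → include.
Rate on top 3: 0.1317. moths: 0.0851 < 0.1317 → exclude; stop.
Optimal diet: wasps, small flies, leafhoppers — 3 of 4 types.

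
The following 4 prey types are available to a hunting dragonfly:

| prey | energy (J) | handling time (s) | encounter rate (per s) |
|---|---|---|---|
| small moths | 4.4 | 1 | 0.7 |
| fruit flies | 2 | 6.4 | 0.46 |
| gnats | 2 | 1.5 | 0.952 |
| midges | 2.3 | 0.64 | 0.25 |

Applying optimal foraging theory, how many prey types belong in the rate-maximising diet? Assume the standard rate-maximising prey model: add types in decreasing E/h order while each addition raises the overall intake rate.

E/h in descending order: small moths 4.4, midges 3.59, gnats 1.33, fruit flies 0.312 J/s. The optimal diet is the largest prefix of this list for which every included type satisfies E_i/h_i > R on the types above it.
Rate on top 1: 1.812. midges: 3.59 > 1.812 → include.
Rate on top 2: 1.965. gnats: 1.33 < 1.965 → exclude; stop.
Optimal diet: small moths, midges — 2 of 4 types.

2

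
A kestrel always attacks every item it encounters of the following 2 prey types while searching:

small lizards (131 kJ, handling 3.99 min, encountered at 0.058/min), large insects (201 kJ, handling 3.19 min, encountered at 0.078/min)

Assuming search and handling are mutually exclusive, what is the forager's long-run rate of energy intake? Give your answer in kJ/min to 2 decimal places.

Energy encountered per unit search time: 0.058×131 + 0.078×201 = 23.28 kJ/min.
Handling time per unit search time: 0.058×3.99 + 0.078×3.19 = 0.4802.
Rate = 23.28/(1 + 0.4802) = 15.72 kJ/min.

15.72 kJ/min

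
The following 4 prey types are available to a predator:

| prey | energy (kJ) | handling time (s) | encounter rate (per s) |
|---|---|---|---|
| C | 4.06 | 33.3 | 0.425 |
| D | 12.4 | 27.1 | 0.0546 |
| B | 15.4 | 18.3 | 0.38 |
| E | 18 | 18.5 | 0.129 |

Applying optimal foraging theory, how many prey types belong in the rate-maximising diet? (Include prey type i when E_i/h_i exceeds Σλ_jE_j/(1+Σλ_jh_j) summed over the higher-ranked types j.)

2

Profitabilities (E/h, kJ/s): E 0.973, B 0.842, D 0.458, C 0.122. Add prey in this order while the next type's profitability exceeds the intake rate on those already taken.
Rate on top 1: 0.6857. B: 0.842 > 0.6857 → include.
Rate on top 2: 0.7905. D: 0.458 < 0.7905 → exclude; stop.
Optimal diet: E, B — 2 of 4 types.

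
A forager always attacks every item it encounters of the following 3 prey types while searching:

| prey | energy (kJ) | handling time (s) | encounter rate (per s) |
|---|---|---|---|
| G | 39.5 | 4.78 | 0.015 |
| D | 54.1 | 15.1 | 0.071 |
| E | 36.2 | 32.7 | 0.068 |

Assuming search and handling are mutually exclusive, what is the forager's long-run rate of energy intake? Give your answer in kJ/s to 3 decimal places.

1.579 kJ/s

Energy encountered per unit search time: 0.015×39.5 + 0.071×54.1 + 0.068×36.2 = 6.895 kJ/s.
Handling time per unit search time: 0.015×4.78 + 0.071×15.1 + 0.068×32.7 = 3.367.
Rate = 6.895/(1 + 3.367) = 1.579 kJ/s.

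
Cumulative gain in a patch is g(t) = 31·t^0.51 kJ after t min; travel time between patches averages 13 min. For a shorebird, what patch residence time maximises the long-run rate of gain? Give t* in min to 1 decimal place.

13.5 min

Optimal t* satisfies g'(t*) = g(t*)/(T + t*).
g'(t) = 0.51·31·t^-0.49. Setting 0.51·31·t^-0.49 = 31·t^0.51/(13+t) gives 0.51(13+t) = t, so 0.49·t = 0.51×13.
t* = 0.51×13/0.49 = 13.53 min.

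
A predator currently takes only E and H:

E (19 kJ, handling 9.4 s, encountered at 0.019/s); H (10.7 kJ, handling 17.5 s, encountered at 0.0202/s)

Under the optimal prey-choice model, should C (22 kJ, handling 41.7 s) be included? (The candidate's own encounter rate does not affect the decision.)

Yes

Current rate: (0.019×19 + 0.0202×10.7)/(1 + 0.019×9.4 + 0.0202×17.5) = 0.3767 kJ/s.
C: E/h = 22/41.7 = 0.5276 kJ/s.
Since 0.5276 > R, including C increases the long-run rate.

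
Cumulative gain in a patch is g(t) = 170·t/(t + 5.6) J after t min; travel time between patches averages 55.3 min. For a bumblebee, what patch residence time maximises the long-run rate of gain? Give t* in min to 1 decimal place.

17.6 min

Optimal t* satisfies g'(t*) = g(t*)/(T + t*).
g'(t) = 170·5.6/(t + 5.6)². Setting 170·5.6/(t+5.6)² = 170t/[(t+5.6)(55.3+t)] gives 5.6(55.3+t) = t(t+5.6), so t² = 5.6×55.3 = 309.7.
t* = √309.7 = 17.6 min.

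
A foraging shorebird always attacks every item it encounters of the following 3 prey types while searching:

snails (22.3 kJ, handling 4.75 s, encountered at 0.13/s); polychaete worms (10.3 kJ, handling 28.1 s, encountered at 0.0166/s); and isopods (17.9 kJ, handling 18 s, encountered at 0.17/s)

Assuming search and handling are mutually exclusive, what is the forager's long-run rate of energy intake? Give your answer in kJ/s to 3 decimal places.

R = (0.13×22.3 + 0.0166×10.3 + 0.17×17.9) / (1 + 0.13×4.75 + 0.0166×28.1 + 0.17×18) = 6.113/5.144 = 1.188 kJ/s.

1.188 kJ/s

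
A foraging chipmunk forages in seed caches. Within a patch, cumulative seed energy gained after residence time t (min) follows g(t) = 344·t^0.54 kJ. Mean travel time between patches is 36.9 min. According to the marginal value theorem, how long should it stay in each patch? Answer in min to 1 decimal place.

43.3 min

Maximise g(t)/(T+t): set derivative to zero → g'(t)(T+t) = g(t).
g'(t) = 0.54·344·t^-0.46. Setting 0.54·344·t^-0.46 = 344·t^0.54/(36.9+t) gives 0.54(36.9+t) = t, so 0.46·t = 0.54×36.9.
t* = 0.54×36.9/0.46 = 43.32 min.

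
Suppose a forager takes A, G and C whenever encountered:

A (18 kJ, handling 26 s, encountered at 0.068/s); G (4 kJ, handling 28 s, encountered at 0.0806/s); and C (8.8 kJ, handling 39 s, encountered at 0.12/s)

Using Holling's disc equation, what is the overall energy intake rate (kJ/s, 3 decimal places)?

0.268 kJ/s

R = Σλ_iE_i / (1 + Σλ_ih_i)
Numerator: 0.068×18 + 0.0806×4 + 0.12×8.8 = 2.602
Denominator: 1 + 0.068×26 + 0.0806×28 + 0.12×39 = 9.705
R = 2.602/9.705 = 0.2682 kJ/s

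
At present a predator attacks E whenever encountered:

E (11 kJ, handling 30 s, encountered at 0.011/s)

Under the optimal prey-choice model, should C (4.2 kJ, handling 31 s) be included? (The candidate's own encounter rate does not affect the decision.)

Intake rate on the current diet: R = (0.011×11) / (1 + 0.011×30) = 0.121/1.33 = 0.09098 kJ/s.
Profitability of C: 4.2/31 = 0.1355 kJ/s.
Since 0.1355 > R, including C increases the long-run rate.

Yes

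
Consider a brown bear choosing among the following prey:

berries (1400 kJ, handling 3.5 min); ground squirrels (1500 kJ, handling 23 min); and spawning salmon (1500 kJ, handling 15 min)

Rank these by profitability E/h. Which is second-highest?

Profitability E/h (kJ/min): berries = 1400/3.5 = 400, ground squirrels = 1500/23 = 65.2, spawning salmon = 1500/15 = 100.
Ranked: berries > spawning salmon > ground squirrels.

spawning salmon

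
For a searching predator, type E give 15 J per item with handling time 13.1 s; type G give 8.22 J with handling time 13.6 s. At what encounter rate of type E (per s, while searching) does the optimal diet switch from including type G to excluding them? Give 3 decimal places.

The zero-one rule: include type G iff E₂/h₂ > λE₁/(1+λh₁). Equality gives the switch point.
λE₁h₂ = E₂ + λE₂h₁ ⇒ λ = E₂/(E₁h₂ − E₂h₁) = 8.22/(204 − 107.7) = 0.08534 per s.

0.085 per s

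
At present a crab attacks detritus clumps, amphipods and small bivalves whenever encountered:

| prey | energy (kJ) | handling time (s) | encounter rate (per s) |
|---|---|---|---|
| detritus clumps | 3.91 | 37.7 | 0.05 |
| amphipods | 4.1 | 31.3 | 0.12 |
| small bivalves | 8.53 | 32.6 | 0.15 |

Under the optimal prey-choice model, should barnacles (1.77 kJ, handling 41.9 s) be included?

On detritus clumps, amphipods and small bivalves alone, R = ΣλE/(1+Σλh) = 1.967/11.53 = 0.1706 kJ/s.
Profitability of barnacles: 1.77/41.9 = 0.04224 kJ/s.
Since 0.04224 < R, time spent handling barnacles is better spent searching.

No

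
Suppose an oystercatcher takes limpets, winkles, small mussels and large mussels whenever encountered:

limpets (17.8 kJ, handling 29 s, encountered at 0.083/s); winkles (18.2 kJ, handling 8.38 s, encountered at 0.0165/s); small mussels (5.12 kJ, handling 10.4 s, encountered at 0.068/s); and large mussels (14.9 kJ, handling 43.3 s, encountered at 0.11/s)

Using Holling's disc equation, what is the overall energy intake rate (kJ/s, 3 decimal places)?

0.418 kJ/s

R = (0.083×17.8 + 0.0165×18.2 + 0.068×5.12 + 0.11×14.9) / (1 + 0.083×29 + 0.0165×8.38 + 0.068×10.4 + 0.11×43.3) = 3.765/9.015 = 0.4176 kJ/s.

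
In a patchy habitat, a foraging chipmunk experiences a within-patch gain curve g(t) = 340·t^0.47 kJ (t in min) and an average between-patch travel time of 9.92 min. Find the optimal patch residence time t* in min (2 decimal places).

By the marginal value theorem, leave when the instantaneous gain rate g'(t) equals the habitat-wide average g(t)/(T + t).
g'(t) = 0.47·340·t^-0.53. Setting 0.47·340·t^-0.53 = 340·t^0.47/(9.92+t) gives 0.47(9.92+t) = t, so 0.53·t = 0.47×9.92.
t* = 0.47×9.92/0.53 = 8.797 min.

8.80 min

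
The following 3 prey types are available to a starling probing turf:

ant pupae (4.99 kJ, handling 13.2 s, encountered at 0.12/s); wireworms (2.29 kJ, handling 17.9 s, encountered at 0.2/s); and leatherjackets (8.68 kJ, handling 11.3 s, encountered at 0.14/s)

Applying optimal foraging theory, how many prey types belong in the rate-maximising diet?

1

Profitabilities (E/h, kJ/s): leatherjackets 0.768, ant pupae 0.378, wireworms 0.128. Add prey in this order while the next type's profitability exceeds the intake rate on those already taken.
Rate on top 1: 0.4706. ant pupae: 0.378 < 0.4706 → exclude; stop.
Optimal diet: leatherjackets — 1 of 3 types.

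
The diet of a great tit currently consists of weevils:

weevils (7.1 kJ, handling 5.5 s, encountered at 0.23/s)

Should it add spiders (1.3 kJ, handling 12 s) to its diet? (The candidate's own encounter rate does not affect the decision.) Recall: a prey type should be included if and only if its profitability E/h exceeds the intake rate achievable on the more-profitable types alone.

Intake rate on the current diet: R = (0.23×7.1) / (1 + 0.23×5.5) = 1.633/2.265 = 0.721 kJ/s.
Profitability of spiders: 1.3/12 = 0.1083 kJ/s.
Since 0.1083 < R, time spent handling spiders is better spent searching.

No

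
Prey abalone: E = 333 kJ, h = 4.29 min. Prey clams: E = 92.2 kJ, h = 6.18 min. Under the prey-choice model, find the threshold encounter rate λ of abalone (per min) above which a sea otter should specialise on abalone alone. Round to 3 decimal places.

0.055 per min

Drop clams once their profitability E₂/h₂ falls below the rate achievable on abalone alone: E₂/h₂ = λE₁/(1 + λh₁).
Solve for λ: λE₁h₂ = E₂(1 + λh₁) → λ(E₁h₂ − E₂h₁) = E₂ → λ = E₂/(E₁h₂ − E₂h₁).
λ = 92.2/(333×6.18 − 92.2×4.29) = 92.2/1662 = 0.05546 per min.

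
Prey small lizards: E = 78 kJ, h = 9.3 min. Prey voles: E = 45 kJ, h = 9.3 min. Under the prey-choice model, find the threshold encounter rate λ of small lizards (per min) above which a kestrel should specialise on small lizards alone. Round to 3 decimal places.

Drop voles once their profitability E₂/h₂ falls below the rate achievable on small lizards alone: E₂/h₂ = λE₁/(1 + λh₁).
Solve for λ: λE₁h₂ = E₂(1 + λh₁) → λ(E₁h₂ − E₂h₁) = E₂ → λ = E₂/(E₁h₂ − E₂h₁).
λ = 45/(78×9.3 − 45×9.3) = 45/306.9 = 0.1466 per min.

0.147 per min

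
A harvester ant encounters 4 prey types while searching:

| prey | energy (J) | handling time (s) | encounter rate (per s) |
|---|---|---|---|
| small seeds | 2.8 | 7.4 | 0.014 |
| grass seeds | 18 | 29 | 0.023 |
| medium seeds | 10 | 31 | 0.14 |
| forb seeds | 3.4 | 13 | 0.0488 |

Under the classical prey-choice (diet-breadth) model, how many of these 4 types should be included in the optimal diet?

Rank by E/h (J/s): grass seeds 0.621, small seeds 0.378, medium seeds 0.323, forb seeds 0.262. Include each in turn until the next type's E/h falls below the running intake rate.
Rate on top 1: 0.2484. small seeds: 0.378 > 0.2484 → include.
Rate on top 2: 0.256. medium seeds: 0.323 > 0.256 → include.
Rate on top 3: 0.3033. forb seeds: 0.262 < 0.3033 → exclude; stop.
Optimal diet: grass seeds, small seeds, medium seeds — 3 of 4 types.

3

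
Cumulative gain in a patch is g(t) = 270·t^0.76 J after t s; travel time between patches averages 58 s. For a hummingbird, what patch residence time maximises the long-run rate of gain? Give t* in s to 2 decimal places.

By the marginal value theorem, leave when the instantaneous gain rate g'(t) equals the habitat-wide average g(t)/(T + t).
g'(t) = 0.76·270·t^-0.24. Setting 0.76·270·t^-0.24 = 270·t^0.76/(58+t) gives 0.76(58+t) = t, so 0.24·t = 0.76×58.
t* = 0.76×58/0.24 = 183.7 s.

183.67 s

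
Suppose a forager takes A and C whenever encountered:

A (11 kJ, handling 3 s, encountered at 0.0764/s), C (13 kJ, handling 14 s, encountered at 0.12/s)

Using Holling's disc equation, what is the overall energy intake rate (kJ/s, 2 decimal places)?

0.83 kJ/s

R = Σλ_iE_i / (1 + Σλ_ih_i)
Numerator: 0.0764×11 + 0.12×13 = 2.4
Denominator: 1 + 0.0764×3 + 0.12×14 = 2.909
R = 2.4/2.909 = 0.8251 kJ/s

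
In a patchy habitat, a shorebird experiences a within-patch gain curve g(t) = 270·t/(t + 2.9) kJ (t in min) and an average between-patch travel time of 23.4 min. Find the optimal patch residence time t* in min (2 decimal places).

8.24 min

Maximise g(t)/(T+t): set derivative to zero → g'(t)(T+t) = g(t).
g'(t) = 270·2.9/(t + 2.9)². Setting 270·2.9/(t+2.9)² = 270t/[(t+2.9)(23.4+t)] gives 2.9(23.4+t) = t(t+2.9), so t² = 2.9×23.4 = 67.86.
t* = √67.86 = 8.238 min.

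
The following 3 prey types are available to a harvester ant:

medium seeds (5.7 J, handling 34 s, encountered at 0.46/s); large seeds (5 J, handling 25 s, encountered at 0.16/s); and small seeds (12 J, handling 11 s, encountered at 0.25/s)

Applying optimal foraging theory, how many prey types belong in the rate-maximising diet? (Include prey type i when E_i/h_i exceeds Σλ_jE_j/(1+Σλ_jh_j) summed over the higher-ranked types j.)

1

Rank by E/h (J/s): small seeds 1.09, large seeds 0.2, medium seeds 0.168. Include each in turn until the next type's E/h falls below the running intake rate.
Rate on top 1: 0.8. large seeds: 0.2 < 0.8 → exclude; stop.
Optimal diet: small seeds — 1 of 3 types.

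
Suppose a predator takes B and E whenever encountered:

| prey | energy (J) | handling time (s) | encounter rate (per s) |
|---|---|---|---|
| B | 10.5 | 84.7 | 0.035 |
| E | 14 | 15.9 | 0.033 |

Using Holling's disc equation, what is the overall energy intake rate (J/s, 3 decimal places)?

R = Σλ_iE_i / (1 + Σλ_ih_i)
Numerator: 0.035×10.5 + 0.033×14 = 0.8295
Denominator: 1 + 0.035×84.7 + 0.033×15.9 = 4.489
R = 0.8295/4.489 = 0.1848 J/s

0.185 J/s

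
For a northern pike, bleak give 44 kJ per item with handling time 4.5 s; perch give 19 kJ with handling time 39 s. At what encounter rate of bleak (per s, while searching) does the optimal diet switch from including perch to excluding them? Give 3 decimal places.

The zero-one rule: include perch iff E₂/h₂ > λE₁/(1+λh₁). Equality gives the switch point.
λE₁h₂ = E₂ + λE₂h₁ ⇒ λ = E₂/(E₁h₂ − E₂h₁) = 19/(1716 − 85.5) = 0.01165 per s.

0.012 per s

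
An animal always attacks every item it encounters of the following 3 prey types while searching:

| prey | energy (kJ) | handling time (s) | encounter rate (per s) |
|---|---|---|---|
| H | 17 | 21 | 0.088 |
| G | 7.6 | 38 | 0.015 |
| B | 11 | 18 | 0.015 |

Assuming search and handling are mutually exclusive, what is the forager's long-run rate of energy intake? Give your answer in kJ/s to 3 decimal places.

Energy encountered per unit search time: 0.088×17 + 0.015×7.6 + 0.015×11 = 1.775 kJ/s.
Handling time per unit search time: 0.088×21 + 0.015×38 + 0.015×18 = 2.688.
Rate = 1.775/(1 + 2.688) = 0.4813 kJ/s.

0.481 kJ/s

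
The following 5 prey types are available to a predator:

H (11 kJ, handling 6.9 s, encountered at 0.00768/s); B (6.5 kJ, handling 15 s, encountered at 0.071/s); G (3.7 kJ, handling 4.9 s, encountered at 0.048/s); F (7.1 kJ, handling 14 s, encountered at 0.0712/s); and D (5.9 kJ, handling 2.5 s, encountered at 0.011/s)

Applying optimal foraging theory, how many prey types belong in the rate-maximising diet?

Rank by E/h (kJ/s): D 2.36, H 1.59, G 0.755, F 0.507, B 0.433. Include each in turn until the next type's E/h falls below the running intake rate.
Rate on top 1: 0.06316. H: 1.59 > 0.06316 → include.
Rate on top 2: 0.1383. G: 0.755 > 0.1383 → include.
Rate on top 3: 0.2485. F: 0.507 > 0.2485 → include.
Rate on top 4: 0.36. B: 0.433 > 0.36 → include.
Optimal diet: D, H, G, F, B — 5 of 5 types.

5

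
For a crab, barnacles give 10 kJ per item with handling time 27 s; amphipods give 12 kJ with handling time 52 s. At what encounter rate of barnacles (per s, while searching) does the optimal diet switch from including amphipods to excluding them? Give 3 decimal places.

Drop amphipods once their profitability E₂/h₂ falls below the rate achievable on barnacles alone: E₂/h₂ = λE₁/(1 + λh₁).
Solve for λ: λE₁h₂ = E₂(1 + λh₁) → λ(E₁h₂ − E₂h₁) = E₂ → λ = E₂/(E₁h₂ − E₂h₁).
λ = 12/(10×52 − 12×27) = 12/196 = 0.06122 per s.

0.061 per s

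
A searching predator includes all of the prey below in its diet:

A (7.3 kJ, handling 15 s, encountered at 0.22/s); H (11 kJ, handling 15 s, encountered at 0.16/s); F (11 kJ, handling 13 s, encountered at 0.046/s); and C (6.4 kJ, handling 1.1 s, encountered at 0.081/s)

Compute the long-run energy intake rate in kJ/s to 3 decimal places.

R = Σλ_iE_i / (1 + Σλ_ih_i)
Numerator: 0.22×7.3 + 0.16×11 + 0.046×11 + 0.081×6.4 = 4.39
Denominator: 1 + 0.22×15 + 0.16×15 + 0.046×13 + 0.081×1.1 = 7.387
R = 4.39/7.387 = 0.5943 kJ/s

0.594 kJ/s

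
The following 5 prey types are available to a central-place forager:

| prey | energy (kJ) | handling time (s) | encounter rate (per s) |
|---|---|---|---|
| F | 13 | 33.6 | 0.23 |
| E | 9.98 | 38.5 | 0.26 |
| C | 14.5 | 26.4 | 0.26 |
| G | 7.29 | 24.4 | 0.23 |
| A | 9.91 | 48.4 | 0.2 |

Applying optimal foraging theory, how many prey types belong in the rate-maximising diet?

Rank by E/h (kJ/s): C 0.549, F 0.387, G 0.299, E 0.259, A 0.205. Include each in turn until the next type's E/h falls below the running intake rate.
Rate on top 1: 0.4794. F: 0.387 < 0.4794 → exclude; stop.
Optimal diet: C — 1 of 5 types.

1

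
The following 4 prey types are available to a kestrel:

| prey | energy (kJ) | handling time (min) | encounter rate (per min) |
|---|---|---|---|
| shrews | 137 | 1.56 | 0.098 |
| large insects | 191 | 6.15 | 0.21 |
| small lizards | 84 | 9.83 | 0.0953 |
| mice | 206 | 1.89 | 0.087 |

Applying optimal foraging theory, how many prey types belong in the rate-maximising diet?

3

Profitabilities (E/h, kJ/min): mice 109, shrews 87.8, large insects 31.1, small lizards 8.55. Add prey in this order while the next type's profitability exceeds the intake rate on those already taken.
Rate on top 1: 15.39. shrews: 87.8 > 15.39 → include.
Rate on top 2: 23.8. large insects: 31.1 > 23.8 → include.
Rate on top 3: 27.39. small lizards: 8.55 < 27.39 → exclude; stop.
Optimal diet: mice, shrews, large insects — 3 of 4 types.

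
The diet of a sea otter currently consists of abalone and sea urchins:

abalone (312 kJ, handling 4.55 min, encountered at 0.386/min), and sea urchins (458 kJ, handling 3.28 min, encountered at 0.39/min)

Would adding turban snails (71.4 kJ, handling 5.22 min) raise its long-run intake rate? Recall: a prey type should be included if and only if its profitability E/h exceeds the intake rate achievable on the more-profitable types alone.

Intake rate on the current diet: R = (0.386×312 + 0.39×458) / (1 + 0.386×4.55 + 0.39×3.28) = 299.1/4.035 = 74.11 kJ/min.
Profitability of turban snails: 71.4/5.22 = 13.68 kJ/min.
13.68 < 74.11, so adding turban snails would lower the average — exclude it.

No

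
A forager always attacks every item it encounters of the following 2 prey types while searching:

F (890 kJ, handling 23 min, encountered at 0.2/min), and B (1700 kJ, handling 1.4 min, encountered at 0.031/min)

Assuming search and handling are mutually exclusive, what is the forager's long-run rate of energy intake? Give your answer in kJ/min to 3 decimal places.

40.880 kJ/min

R = Σλ_iE_i / (1 + Σλ_ih_i)
Numerator: 0.2×890 + 0.031×1700 = 230.7
Denominator: 1 + 0.2×23 + 0.031×1.4 = 5.643
R = 230.7/5.643 = 40.88 kJ/min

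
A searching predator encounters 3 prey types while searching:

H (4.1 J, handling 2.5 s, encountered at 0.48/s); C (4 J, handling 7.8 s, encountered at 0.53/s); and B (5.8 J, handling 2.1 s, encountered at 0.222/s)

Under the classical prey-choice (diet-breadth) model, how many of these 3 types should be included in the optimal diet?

2

Rank by E/h (J/s): B 2.76, H 1.64, C 0.513. Include each in turn until the next type's E/h falls below the running intake rate.
Rate on top 1: 0.8782. H: 1.64 > 0.8782 → include.
Rate on top 2: 1.221. C: 0.513 < 1.221 → exclude; stop.
Optimal diet: B, H — 2 of 3 types.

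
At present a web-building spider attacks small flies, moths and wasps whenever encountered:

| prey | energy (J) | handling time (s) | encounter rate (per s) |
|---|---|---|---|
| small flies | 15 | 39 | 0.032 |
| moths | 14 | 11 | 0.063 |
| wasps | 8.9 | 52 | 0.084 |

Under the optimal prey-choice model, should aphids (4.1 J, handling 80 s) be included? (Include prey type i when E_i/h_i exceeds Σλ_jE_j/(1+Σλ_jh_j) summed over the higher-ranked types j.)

Intake rate on the current diet: R = (0.032×15 + 0.063×14 + 0.084×8.9) / (1 + 0.032×39 + 0.063×11 + 0.084×52) = 2.11/7.309 = 0.2886 J/s.
aphids: E/h = 4.1/80 = 0.05125 J/s.
Since 0.05125 < R, time spent handling aphids is better spent searching.

No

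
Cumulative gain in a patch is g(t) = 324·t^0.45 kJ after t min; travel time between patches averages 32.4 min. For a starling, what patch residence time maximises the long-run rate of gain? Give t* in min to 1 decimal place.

Optimal t* satisfies g'(t*) = g(t*)/(T + t*).
g'(t) = 0.45·324·t^-0.55. Setting 0.45·324·t^-0.55 = 324·t^0.45/(32.4+t) gives 0.45(32.4+t) = t, so 0.55·t = 0.45×32.4.
t* = 0.45×32.4/0.55 = 26.51 min.

26.5 min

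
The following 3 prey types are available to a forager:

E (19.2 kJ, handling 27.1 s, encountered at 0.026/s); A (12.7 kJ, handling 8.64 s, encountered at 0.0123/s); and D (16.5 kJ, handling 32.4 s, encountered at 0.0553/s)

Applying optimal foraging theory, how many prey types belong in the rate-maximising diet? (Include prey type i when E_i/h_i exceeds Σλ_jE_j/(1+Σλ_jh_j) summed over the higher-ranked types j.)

E/h in descending order: A 1.47, E 0.708, D 0.509 kJ/s. The optimal diet is the largest prefix of this list for which every included type satisfies E_i/h_i > R on the types above it.
Rate on top 1: 0.1412. E: 0.708 > 0.1412 → include.
Rate on top 2: 0.3619. D: 0.509 > 0.3619 → include.
Optimal diet: A, E, D — 3 of 3 types.

3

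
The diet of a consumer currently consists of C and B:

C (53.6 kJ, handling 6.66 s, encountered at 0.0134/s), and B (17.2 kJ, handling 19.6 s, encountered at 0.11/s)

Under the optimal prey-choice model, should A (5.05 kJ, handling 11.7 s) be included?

No

On C and B alone, R = ΣλE/(1+Σλh) = 2.61/3.245 = 0.8043 kJ/s.
Profitability of A: 5.05/11.7 = 0.4316 kJ/s.
Since 0.4316 < R, time spent handling A is better spent searching.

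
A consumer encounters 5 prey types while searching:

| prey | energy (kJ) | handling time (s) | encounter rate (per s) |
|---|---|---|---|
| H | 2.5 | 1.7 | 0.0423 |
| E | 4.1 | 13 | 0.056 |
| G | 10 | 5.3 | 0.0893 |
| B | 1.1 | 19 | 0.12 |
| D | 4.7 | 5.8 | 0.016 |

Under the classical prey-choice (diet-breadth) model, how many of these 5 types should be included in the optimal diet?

Rank by E/h (kJ/s): G 1.89, H 1.47, D 0.81, E 0.315, B 0.0579. Include each in turn until the next type's E/h falls below the running intake rate.
Rate on top 1: 0.6061. H: 1.47 > 0.6061 → include.
Rate on top 2: 0.6464. D: 0.81 > 0.6464 → include.
Rate on top 3: 0.6556. E: 0.315 < 0.6556 → exclude; stop.
Optimal diet: G, H, D — 3 of 5 types.

3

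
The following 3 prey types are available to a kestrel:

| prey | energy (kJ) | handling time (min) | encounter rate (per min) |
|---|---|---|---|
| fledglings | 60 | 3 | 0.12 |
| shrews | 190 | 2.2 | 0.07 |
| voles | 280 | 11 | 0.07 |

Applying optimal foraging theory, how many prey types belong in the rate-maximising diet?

3

E/h in descending order: shrews 86.4, voles 25.5, fledglings 20 kJ/min. The optimal diet is the largest prefix of this list for which every included type satisfies E_i/h_i > R on the types above it.
Rate on top 1: 11.53. voles: 25.5 > 11.53 → include.
Rate on top 2: 17.1. fledglings: 20 > 17.1 → include.
Optimal diet: shrews, voles, fledglings — 3 of 3 types.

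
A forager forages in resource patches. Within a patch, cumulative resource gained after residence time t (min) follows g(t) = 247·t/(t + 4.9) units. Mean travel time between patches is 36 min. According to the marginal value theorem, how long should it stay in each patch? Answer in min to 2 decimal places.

13.28 min

Maximise g(t)/(T+t): set derivative to zero → g'(t)(T+t) = g(t).
g'(t) = 247·4.9/(t + 4.9)². Setting 247·4.9/(t+4.9)² = 247t/[(t+4.9)(36+t)] gives 4.9(36+t) = t(t+4.9), so t² = 4.9×36 = 176.4.
t* = √176.4 = 13.28 min.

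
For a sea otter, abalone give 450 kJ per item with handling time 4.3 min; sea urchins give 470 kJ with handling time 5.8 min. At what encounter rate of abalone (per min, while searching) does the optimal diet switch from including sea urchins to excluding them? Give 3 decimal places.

0.798 per min

Drop sea urchins once their profitability E₂/h₂ falls below the rate achievable on abalone alone: E₂/h₂ = λE₁/(1 + λh₁).
Solve for λ: λE₁h₂ = E₂(1 + λh₁) → λ(E₁h₂ − E₂h₁) = E₂ → λ = E₂/(E₁h₂ − E₂h₁).
λ = 470/(450×5.8 − 470×4.3) = 470/589 = 0.798 per min.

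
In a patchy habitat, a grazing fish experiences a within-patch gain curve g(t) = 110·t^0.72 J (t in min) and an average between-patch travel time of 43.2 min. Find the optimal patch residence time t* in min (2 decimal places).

111.09 min

By the marginal value theorem, leave when the instantaneous gain rate g'(t) equals the habitat-wide average g(t)/(T + t).
g'(t) = 0.72·110·t^-0.28. Setting 0.72·110·t^-0.28 = 110·t^0.72/(43.2+t) gives 0.72(43.2+t) = t, so 0.28·t = 0.72×43.2.
t* = 0.72×43.2/0.28 = 111.1 min.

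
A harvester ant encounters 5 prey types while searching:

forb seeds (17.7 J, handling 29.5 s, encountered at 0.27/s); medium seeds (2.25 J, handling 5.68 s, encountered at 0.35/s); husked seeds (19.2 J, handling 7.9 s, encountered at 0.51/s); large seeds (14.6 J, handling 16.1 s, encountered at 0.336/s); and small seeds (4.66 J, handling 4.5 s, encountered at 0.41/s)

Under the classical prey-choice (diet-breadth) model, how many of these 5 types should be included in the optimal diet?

1

E/h in descending order: husked seeds 2.43, small seeds 1.04, large seeds 0.907, forb seeds 0.6, medium seeds 0.396 J/s. The optimal diet is the largest prefix of this list for which every included type satisfies E_i/h_i > R on the types above it.
Rate on top 1: 1.947. small seeds: 1.04 < 1.947 → exclude; stop.
Optimal diet: husked seeds — 1 of 5 types.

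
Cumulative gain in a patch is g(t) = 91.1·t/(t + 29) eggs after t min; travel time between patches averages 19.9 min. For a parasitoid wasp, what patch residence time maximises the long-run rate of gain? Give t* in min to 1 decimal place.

24.0 min

By the marginal value theorem, leave when the instantaneous gain rate g'(t) equals the habitat-wide average g(t)/(T + t).
g'(t) = 91.1·29/(t + 29)². Setting 91.1·29/(t+29)² = 91.1t/[(t+29)(19.9+t)] gives 29(19.9+t) = t(t+29), so t² = 29×19.9 = 577.1.
t* = √577.1 = 24.02 min.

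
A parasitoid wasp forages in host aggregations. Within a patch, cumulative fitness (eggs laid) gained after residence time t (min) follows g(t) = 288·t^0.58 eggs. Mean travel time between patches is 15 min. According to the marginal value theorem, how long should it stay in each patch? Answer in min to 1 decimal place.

Maximise g(t)/(T+t): set derivative to zero → g'(t)(T+t) = g(t).
g'(t) = 0.58·288·t^-0.42. Setting 0.58·288·t^-0.42 = 288·t^0.58/(15+t) gives 0.58(15+t) = t, so 0.42·t = 0.58×15.
t* = 0.58×15/0.42 = 20.71 min.

20.7 min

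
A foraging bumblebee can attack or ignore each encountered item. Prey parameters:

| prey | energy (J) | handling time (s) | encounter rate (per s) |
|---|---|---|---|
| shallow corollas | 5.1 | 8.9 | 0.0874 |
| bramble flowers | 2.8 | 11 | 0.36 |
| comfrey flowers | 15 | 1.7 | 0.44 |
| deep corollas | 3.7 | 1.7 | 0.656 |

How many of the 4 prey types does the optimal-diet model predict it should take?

1

Profitabilities (E/h, J/s): comfrey flowers 8.82, deep corollas 2.18, shallow corollas 0.573, bramble flowers 0.255. Add prey in this order while the next type's profitability exceeds the intake rate on those already taken.
Rate on top 1: 3.776. deep corollas: 2.18 < 3.776 → exclude; stop.
Optimal diet: comfrey flowers — 1 of 4 types.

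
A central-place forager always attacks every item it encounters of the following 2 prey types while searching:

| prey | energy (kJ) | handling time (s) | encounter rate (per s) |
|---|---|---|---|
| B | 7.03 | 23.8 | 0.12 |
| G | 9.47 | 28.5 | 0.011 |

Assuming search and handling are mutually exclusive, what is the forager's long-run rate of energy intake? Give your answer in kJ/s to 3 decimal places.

R = Σλ_iE_i / (1 + Σλ_ih_i)
Numerator: 0.12×7.03 + 0.011×9.47 = 0.9478
Denominator: 1 + 0.12×23.8 + 0.011×28.5 = 4.169
R = 0.9478/4.169 = 0.2273 kJ/s

0.227 kJ/s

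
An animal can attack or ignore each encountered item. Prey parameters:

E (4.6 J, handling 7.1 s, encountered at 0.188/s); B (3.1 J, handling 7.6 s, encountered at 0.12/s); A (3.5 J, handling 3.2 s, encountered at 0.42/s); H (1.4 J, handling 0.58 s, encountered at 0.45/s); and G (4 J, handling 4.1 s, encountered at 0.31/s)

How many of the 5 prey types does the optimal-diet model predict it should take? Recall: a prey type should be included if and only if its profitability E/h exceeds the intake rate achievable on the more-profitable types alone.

E/h in descending order: H 2.41, A 1.09, G 0.976, E 0.648, B 0.408 J/s. The optimal diet is the largest prefix of this list for which every included type satisfies E_i/h_i > R on the types above it.
Rate on top 1: 0.4996. A: 1.09 > 0.4996 → include.
Rate on top 2: 0.8061. G: 0.976 > 0.8061 → include.
Rate on top 3: 0.8617. E: 0.648 < 0.8617 → exclude; stop.
Optimal diet: H, A, G — 3 of 5 types.

3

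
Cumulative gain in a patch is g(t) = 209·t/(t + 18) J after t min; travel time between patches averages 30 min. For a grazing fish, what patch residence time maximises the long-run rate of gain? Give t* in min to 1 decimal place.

Optimal t* satisfies g'(t*) = g(t*)/(T + t*).
g'(t) = 209·18/(t + 18)². Setting 209·18/(t+18)² = 209t/[(t+18)(30+t)] gives 18(30+t) = t(t+18), so t² = 18×30 = 540.
t* = √540 = 23.24 min.

23.2 min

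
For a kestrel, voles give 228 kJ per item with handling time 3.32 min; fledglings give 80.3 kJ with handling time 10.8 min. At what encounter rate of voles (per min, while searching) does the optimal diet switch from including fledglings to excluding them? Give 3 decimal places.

At the threshold, the rate on voles alone equals the profitability of fledglings: λ·228/(1 + λ·3.32) = 80.3/10.8 = 7.435.
Rearranging, λ(228 − 7.435×3.32) = 7.435, so λ = 7.435/203.3 = 0.03657 per min.

0.037 per min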